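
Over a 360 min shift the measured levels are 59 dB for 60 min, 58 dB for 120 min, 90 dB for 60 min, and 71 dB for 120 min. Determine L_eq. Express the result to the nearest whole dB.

82 dB

Weight each interval's intensity by its duration and average over T = 360 min:
Σ tᵢ·10^(Lᵢ/10) = 60·10^(59/10) + 120·10^(58/10) + 60·10^(90/10) + 120·10^(71/10) = 6.163e+10.
L_eq = 10·log₁₀(6.163e+10/360) = 82.34 dB.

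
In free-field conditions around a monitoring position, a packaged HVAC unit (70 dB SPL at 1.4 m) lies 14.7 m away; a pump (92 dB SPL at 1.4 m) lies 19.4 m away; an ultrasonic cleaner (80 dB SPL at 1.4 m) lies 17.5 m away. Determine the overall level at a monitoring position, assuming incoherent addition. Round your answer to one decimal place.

First find each source's level at the receiver (point-source: −20·log₁₀(r/r_ref)), then combine on an intensity basis.
packaged HVAC unit: 70 − 20·log₁₀(14.7/1.4) = 70 − 20.42 = 49.58 dB SPL.
pump: 92 − 20·log₁₀(19.4/1.4) = 92 − 22.83 = 69.17 dB SPL.
ultrasonic cleaner: 80 − 20·log₁₀(17.5/1.4) = 80 − 21.94 = 58.06 dB SPL.
Σ 10^(L/10) = 8.984e+06 → L_total = 10·log₁₀(8.984e+06) = 69.53 dB SPL.

69.5 dB SPL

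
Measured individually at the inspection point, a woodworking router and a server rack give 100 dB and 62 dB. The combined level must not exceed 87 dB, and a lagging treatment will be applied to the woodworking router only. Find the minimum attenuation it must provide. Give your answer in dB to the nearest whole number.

13 dB

Fixed contribution from the other source: Σ 10^(L/10) = 10^(62/10) = 1.585e+06 (62.00 dB).
The limit corresponds to 10^(87/10) = 5.012e+08; subtracting the fixed part leaves 4.996e+08 for the woodworking router, i.e. 86.99 dB.
Required insertion loss = 100 − 86.99 = 13.01 dB.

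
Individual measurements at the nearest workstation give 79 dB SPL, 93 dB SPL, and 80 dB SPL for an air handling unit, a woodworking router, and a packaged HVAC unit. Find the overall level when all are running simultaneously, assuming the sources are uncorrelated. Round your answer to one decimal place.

For uncorrelated sources the intensities add, so convert each level to linear form, sum, and take 10·log₁₀ of the total.
Σ 10^(L/10) = 10^(79/10) + 10^(93/10) + 10^(80/10) = 2.175e+09.
L_total = 10·log₁₀(2.175e+09) = 93.37 dB SPL.

93.4 dB SPL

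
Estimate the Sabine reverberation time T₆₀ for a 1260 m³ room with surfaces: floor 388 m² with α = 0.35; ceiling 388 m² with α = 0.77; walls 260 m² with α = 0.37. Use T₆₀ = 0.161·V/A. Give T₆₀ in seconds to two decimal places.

0.38 s

Summing Sᵢαᵢ: 388·0.35 + 388·0.77 + 260·0.37 = 530.76 m².
T₆₀ = 0.161 × 1260 / 530.76 = 0.382 s.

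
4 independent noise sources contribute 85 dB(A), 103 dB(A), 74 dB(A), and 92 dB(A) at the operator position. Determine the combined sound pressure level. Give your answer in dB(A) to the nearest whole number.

Incoherent sources combine by intensity addition: L_total = 10·log₁₀(Σ 10^(L_i/10)).
Σ 10^(L/10) = 10^(85/10) + 10^(103/10) + 10^(74/10) + 10^(92/10) = 2.188e+10.
L_total = 10·log₁₀(2.188e+10) = 103.40 dB(A).

103 dB(A)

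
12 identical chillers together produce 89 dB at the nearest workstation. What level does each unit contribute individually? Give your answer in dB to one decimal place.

78.2 dB

12 equal contributions raise the level by 10·log₁₀ 12 = 10.792 dB, so each unit alone gives 89 − 10.792.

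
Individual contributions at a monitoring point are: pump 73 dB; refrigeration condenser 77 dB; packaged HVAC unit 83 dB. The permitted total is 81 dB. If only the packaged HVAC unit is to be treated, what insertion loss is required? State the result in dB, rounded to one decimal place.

5.5 dB

Everything except the packaged HVAC unit sums to 10^(73/10) + 10^(77/10) = 7.007e+07 in linear terms, 78.46 dB.
To meet 81 dB overall, the treated packaged HVAC unit may contribute at most 10^(81/10) − 7.007e+07 = 5.582e+07, i.e. 77.47 dB.
Required insertion loss = 83 − 77.47 = 5.53 dB.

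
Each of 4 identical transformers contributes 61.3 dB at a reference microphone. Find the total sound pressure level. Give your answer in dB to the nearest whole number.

L_total = L₁ + 10·log₁₀ N for N identical incoherent sources.
L_total = 61.3 + 10·log₁₀(4) = 61.3 + 6.021 = 67.32 dB.

67 dB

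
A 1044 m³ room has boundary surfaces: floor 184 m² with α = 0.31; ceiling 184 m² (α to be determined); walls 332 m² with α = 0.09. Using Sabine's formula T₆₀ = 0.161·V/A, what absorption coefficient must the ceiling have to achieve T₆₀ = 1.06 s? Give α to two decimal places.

A = 0.161·V/T₆₀ = 0.161·1044/1.06 = 158.57 m² sabins.
Absorption from the other surfaces = 184·0.31 + 332·0.09 = 86.92 m², so the ceiling must supply 71.65 m² over 184 m².
α = 71.65/184 = 0.389.

0.39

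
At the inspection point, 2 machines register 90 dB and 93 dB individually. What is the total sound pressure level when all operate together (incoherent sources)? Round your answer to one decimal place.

94.8 dB

Incoherent sources combine by intensity addition: L_total = 10·log₁₀(Σ 10^(L_i/10)).
Σ 10^(L/10) = 10^(90/10) + 10^(93/10) = 2.995e+09.
L_total = 10·log₁₀(2.995e+09) = 94.76 dB.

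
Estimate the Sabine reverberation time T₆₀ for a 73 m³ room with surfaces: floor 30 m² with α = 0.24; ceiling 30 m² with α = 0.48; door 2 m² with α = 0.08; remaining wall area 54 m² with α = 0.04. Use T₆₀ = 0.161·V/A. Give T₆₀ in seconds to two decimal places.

Total absorption A = 30·0.24 + 30·0.48 + 2·0.08 + 54·0.04 = 23.92 m² sabins.
T₆₀ = 0.161·V/A = 0.161·73/23.92 = 0.491 s.

0.49 s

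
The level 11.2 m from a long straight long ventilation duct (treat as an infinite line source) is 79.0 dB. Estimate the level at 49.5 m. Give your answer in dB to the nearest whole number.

73 dB

Line-source attenuation: ΔL = 10·log₁₀(r₂/r₁) = 10·log₁₀(49.5/11.2) = 6.454 dB.
L₂ = 79.0 − 10·log₁₀(49.5/11.2) = 79.0 − 6.454 = 72.55 dB.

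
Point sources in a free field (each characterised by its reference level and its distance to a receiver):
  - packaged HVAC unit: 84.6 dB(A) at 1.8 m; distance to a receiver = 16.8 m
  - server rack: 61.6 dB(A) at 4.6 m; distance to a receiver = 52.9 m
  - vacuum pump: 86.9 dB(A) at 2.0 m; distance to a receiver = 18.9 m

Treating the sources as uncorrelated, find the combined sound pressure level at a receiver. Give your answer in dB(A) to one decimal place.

69.4 dB(A)

Apply inverse-square spreading to bring every level to the receiver, then sum 10^(L/10).
packaged HVAC unit: 84.6 − 20·log₁₀(16.8/1.8) = 84.6 − 19.40 = 65.20 dB(A).
server rack: 61.6 − 20·log₁₀(52.9/4.6) = 61.6 − 21.21 = 40.39 dB(A).
vacuum pump: 86.9 − 20·log₁₀(18.9/2.0) = 86.9 − 19.51 = 67.39 dB(A).
Σ 10^(L/10) = 8.806e+06 → L_total = 10·log₁₀(8.806e+06) = 69.45 dB(A).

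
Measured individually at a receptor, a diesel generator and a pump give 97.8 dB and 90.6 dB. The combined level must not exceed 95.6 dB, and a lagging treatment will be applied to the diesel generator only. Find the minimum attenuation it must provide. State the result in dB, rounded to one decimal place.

Everything except the diesel generator sums to 10^(90.6/10) = 1.148e+09 in linear terms, 90.60 dB.
The limit corresponds to 10^(95.6/10) = 3.631e+09; subtracting the fixed part leaves 2.483e+09 for the diesel generator, i.e. 93.95 dB.
So the diesel generator must be reduced from 97.8 to 93.95 dB: IL = 3.85 dB.

3.9 dB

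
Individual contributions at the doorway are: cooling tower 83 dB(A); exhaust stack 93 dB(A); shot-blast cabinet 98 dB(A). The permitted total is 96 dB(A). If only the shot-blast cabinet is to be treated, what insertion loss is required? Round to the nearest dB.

Fixed contribution from the other sources: Σ 10^(L/10) = 10^(83/10) + 10^(93/10) = 2.195e+09 (93.41 dB(A)).
The limit corresponds to 10^(96/10) = 3.981e+09; subtracting the fixed part leaves 1.786e+09 for the shot-blast cabinet, i.e. 92.52 dB(A).
So the shot-blast cabinet must be reduced from 98 to 92.52 dB(A): IL = 5.48 dB.

5 dB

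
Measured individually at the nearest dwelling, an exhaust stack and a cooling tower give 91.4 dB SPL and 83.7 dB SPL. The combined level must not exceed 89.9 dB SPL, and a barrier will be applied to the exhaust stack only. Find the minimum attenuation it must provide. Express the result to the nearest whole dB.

Everything except the exhaust stack sums to 10^(83.7/10) = 2.344e+08 in linear terms, 83.70 dB SPL.
The limit corresponds to 10^(89.9/10) = 9.772e+08; subtracting the fixed part leaves 7.428e+08 for the exhaust stack, i.e. 88.71 dB SPL.
So the exhaust stack must be reduced from 91.4 to 88.71 dB SPL: IL = 2.69 dB.

3 dB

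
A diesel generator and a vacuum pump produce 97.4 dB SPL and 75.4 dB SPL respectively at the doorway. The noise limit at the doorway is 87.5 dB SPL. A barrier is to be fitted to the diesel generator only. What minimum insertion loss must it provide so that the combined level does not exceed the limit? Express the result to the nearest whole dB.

10 dB

Fixed contribution from the other source: Σ 10^(L/10) = 10^(75.4/10) = 3.467e+07 (75.40 dB SPL).
To meet 87.5 dB SPL overall, the treated diesel generator may contribute at most 10^(87.5/10) − 3.467e+07 = 5.277e+08, i.e. 87.22 dB SPL.
So the diesel generator must be reduced from 97.4 to 87.22 dB SPL: IL = 10.18 dB.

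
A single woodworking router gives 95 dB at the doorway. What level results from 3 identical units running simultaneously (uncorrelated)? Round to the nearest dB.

N identical incoherent sources raise the level by 10·log₁₀ N.
L_total = 95 + 10·log₁₀(3) = 95 + 4.771 = 99.77 dB.

100 dB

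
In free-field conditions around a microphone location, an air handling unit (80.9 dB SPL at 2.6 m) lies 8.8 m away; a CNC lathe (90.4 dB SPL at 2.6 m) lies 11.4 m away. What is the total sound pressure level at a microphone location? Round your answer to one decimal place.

Apply inverse-square spreading to bring every level to the receiver, then sum 10^(L/10).
air handling unit: 80.9 − 20·log₁₀(8.8/2.6) = 80.9 − 10.59 = 70.31 dB SPL.
CNC lathe: 90.4 − 20·log₁₀(11.4/2.6) = 90.4 − 12.84 = 77.56 dB SPL.
Σ 10^(L/10) = 6.777e+07 → L_total = 10·log₁₀(6.777e+07) = 78.31 dB SPL.

78.3 dB SPL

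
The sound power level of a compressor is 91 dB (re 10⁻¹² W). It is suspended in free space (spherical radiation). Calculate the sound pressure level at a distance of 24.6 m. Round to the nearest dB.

Free-field spherical radiation: L_p = L_w − 10·log₁₀(4π·r²), r = 24.6 m.
4π·r² = 7605 m², 10·log₁₀ of that is 38.811 dB.
L_p = 91 − 38.811 = 52.19 dB.

52 dB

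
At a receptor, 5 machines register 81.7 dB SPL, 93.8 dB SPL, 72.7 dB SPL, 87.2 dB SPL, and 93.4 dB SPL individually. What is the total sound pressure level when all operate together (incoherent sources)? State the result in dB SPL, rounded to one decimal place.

97.2 dB SPL

For uncorrelated sources the intensities add, so convert each level to linear form, sum, and take 10·log₁₀ of the total.
Σ 10^(L/10) = 10^(81.7/10) + 10^(93.8/10) + 10^(72.7/10) + 10^(87.2/10) + 10^(93.4/10) = 5.278e+09.
L_total = 10·log₁₀(5.278e+09) = 97.22 dB SPL.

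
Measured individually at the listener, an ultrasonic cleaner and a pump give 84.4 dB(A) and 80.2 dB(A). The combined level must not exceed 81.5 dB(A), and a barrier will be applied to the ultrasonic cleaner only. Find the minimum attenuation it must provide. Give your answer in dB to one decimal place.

The untreated sources together contribute 10^(80.2/10) = 1.047e+08, i.e. 80.20 dB(A).
The limit corresponds to 10^(81.5/10) = 1.413e+08; subtracting the fixed part leaves 3.654e+07 for the ultrasonic cleaner, i.e. 75.63 dB(A).
So the ultrasonic cleaner must be reduced from 84.4 to 75.63 dB(A): IL = 8.77 dB.

8.8 dB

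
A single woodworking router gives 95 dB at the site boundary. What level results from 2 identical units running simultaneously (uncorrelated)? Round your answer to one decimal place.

With 2 equal, uncorrelated contributions the intensity is 2× that of one unit, giving a rise of 10·log₁₀ 2.
L_total = 95 + 10·log₁₀(2) = 95 + 3.010 = 98.01 dB.

98.0 dB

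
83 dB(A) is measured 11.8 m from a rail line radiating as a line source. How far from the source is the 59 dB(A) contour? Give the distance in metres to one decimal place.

The 24.0 dB drop corresponds to a distance ratio of 10^(24.0/10) for a line source.
r₂ = 11.8·10^((83−59)/10) = 11.8·10^(24.0/10) = 2964.03 m.

2964.0 m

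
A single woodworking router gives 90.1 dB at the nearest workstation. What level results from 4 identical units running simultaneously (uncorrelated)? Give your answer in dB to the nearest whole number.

96 dB

N identical incoherent sources raise the level by 10·log₁₀ N.
L_total = 90.1 + 10·log₁₀(4) = 90.1 + 6.021 = 96.12 dB.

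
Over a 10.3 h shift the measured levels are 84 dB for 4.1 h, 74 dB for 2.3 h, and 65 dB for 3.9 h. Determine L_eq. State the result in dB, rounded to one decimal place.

80.3 dB

The energy average is taken in the linear domain: L_eq = 10·log₁₀[(Σ tᵢ·10^(Lᵢ/10))/T], T = 10.3 h.
Σ tᵢ·10^(Lᵢ/10) = 4.1·10^(84/10) + 2.3·10^(74/10) + 3.9·10^(65/10) = 1.100e+09.
L_eq = 10·log₁₀(1.100e+09/10.3) = 80.29 dB.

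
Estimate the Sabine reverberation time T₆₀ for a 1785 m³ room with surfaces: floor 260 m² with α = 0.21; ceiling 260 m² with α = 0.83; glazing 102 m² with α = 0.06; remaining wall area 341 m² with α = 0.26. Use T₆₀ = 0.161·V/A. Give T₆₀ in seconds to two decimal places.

0.79 s

Total absorption A = 260·0.21 + 260·0.83 + 102·0.06 + 341·0.26 = 365.18 m² sabins.
T₆₀ = 0.161·V/A = 0.161·1785/365.18 = 0.787 s.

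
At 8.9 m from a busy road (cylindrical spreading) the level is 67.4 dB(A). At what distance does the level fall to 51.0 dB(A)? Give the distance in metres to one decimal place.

For a line source L₁ − L₂ = 10·log₁₀(r₂/r₁), so r₂ = r₁·10^((L₁−L₂)/10).
r₂ = 8.9·10^((67.4−51.0)/10) = 8.9·10^(16.4/10) = 388.50 m.

388.5 m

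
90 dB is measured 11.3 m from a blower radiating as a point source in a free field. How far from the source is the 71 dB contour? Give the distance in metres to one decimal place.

100.7 m

Point-source spreading drops the level by 20·log₁₀(r₂/r₁); inverting, r₂/r₁ = 10^(ΔL/20).
r₂ = 11.3·10^((90−71)/20) = 11.3·10^(19.0/20) = 100.71 m.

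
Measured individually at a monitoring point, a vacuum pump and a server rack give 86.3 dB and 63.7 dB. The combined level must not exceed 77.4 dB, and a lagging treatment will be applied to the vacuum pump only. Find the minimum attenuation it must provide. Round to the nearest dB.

The untreated sources together contribute 10^(63.7/10) = 2.344e+06, i.e. 63.70 dB.
To meet 77.4 dB overall, the treated vacuum pump may contribute at most 10^(77.4/10) − 2.344e+06 = 5.261e+07, i.e. 77.21 dB.
So the vacuum pump must be reduced from 86.3 to 77.21 dB: IL = 9.09 dB.

9 dB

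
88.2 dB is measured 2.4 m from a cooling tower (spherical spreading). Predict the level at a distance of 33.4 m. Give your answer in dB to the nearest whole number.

65 dB

Point-source attenuation: ΔL = 20·log₁₀(r₂/r₁) = 20·log₁₀(33.4/2.4) = 22.871 dB.
L₂ = 88.2 − 20·log₁₀(33.4/2.4) = 88.2 − 22.871 = 65.33 dB.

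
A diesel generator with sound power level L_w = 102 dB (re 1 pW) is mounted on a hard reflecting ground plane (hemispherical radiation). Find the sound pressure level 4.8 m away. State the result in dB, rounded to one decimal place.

The power spreads over a hemisphere of area 2π·r², so L_p = L_w − 10·log₁₀(2π·r²).
2π·r² = 144.8 m², 10·log₁₀ of that is 21.607 dB.
L_p = 102 − 21.607 = 80.39 dB.

80.4 dB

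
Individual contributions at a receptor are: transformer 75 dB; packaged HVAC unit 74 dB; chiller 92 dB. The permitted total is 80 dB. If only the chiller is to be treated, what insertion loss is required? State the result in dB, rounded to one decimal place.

15.6 dB

Everything except the chiller sums to 10^(75/10) + 10^(74/10) = 5.674e+07 in linear terms, 77.54 dB.
The limit corresponds to 10^(80/10) = 1.000e+08; subtracting the fixed part leaves 4.326e+07 for the chiller, i.e. 76.36 dB.
So the chiller must be reduced from 92 to 76.36 dB: IL = 15.64 dB.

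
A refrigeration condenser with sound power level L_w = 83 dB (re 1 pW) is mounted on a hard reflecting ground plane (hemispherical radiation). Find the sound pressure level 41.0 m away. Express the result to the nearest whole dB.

43 dB

The power spreads over a hemisphere of area 2π·r², so L_p = L_w − 10·log₁₀(2π·r²).
2π·r² = 1.056e+04 m², 10·log₁₀ of that is 40.237 dB.
L_p = 83 − 40.237 = 42.76 dB.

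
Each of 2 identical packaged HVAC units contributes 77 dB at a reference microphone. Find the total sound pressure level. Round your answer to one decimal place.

L_total = L₁ + 10·log₁₀ N for N identical incoherent sources.
L_total = 77 + 10·log₁₀(2) = 77 + 3.010 = 80.01 dB.

80.0 dB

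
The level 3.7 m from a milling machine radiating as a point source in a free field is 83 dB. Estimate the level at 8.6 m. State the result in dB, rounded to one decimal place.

For a point source, L₂ = L₁ − 20·log₁₀(r₂/r₁).
L₂ = 83 − 20·log₁₀(8.6/3.7) = 83 − 7.326 = 75.67 dB.

75.7 dB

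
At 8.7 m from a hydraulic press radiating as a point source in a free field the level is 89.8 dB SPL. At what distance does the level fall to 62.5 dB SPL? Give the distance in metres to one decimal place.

For a point source L₁ − L₂ = 20·log₁₀(r₂/r₁), so r₂ = r₁·10^((L₁−L₂)/20).
r₂ = 8.7·10^((89.8−62.5)/20) = 8.7·10^(27.3/20) = 201.61 m.

201.6 m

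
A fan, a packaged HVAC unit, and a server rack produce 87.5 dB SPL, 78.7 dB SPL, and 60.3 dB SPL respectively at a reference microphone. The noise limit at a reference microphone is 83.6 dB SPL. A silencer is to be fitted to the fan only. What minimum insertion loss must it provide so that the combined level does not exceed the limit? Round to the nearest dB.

6 dB

The untreated sources together contribute 10^(78.7/10) + 10^(60.3/10) = 7.520e+07, i.e. 78.76 dB SPL.
To meet 83.6 dB SPL overall, the treated fan may contribute at most 10^(83.6/10) − 7.520e+07 = 1.539e+08, i.e. 81.87 dB SPL.
Required insertion loss = 87.5 − 81.87 = 5.63 dB.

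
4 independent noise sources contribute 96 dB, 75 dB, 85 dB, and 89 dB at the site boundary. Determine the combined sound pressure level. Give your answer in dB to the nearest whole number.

97 dB

For uncorrelated sources the intensities add, so convert each level to linear form, sum, and take 10·log₁₀ of the total.
Σ 10^(L/10) = 10^(96/10) + 10^(75/10) + 10^(85/10) + 10^(89/10) = 5.123e+09.
L_total = 10·log₁₀(5.123e+09) = 97.10 dB.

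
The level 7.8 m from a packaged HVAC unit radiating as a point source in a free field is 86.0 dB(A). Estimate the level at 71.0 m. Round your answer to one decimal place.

Spherical spreading from a point source gives a 20·log₁₀(r₂/r₁) drop.
L₂ = 86.0 − 20·log₁₀(71.0/7.8) = 86.0 − 19.183 = 66.82 dB(A).

66.8 dB(A)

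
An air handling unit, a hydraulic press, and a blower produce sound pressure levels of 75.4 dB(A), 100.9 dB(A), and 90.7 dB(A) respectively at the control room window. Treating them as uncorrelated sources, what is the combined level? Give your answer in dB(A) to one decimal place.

101.3 dB(A)

Incoherent sources combine by intensity addition: L_total = 10·log₁₀(Σ 10^(L_i/10)).
Σ 10^(L/10) = 10^(75.4/10) + 10^(100.9/10) + 10^(90.7/10) = 1.351e+10.
L_total = 10·log₁₀(1.351e+10) = 101.31 dB(A).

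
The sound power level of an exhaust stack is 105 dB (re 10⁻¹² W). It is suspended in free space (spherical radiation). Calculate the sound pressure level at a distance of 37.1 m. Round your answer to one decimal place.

The power spreads over a sphere of area 4π·r², so L_p = L_w − 10·log₁₀(4π·r²).
4π·r² = 1.73e+04 m², 10·log₁₀ of that is 42.380 dB.
L_p = 105 − 42.380 = 62.62 dB.

62.6 dB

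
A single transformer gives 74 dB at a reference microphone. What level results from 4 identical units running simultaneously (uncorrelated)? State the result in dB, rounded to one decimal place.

80.0 dB

With 4 equal, uncorrelated contributions the intensity is 4× that of one unit, giving a rise of 10·log₁₀ 4.
L_total = 74 + 10·log₁₀(4) = 74 + 6.021 = 80.02 dB.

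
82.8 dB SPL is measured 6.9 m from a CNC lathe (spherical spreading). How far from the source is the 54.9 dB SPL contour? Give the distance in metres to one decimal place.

The 27.9 dB drop corresponds to a distance ratio of 10^(27.9/20) for a point source.
r₂ = 6.9·10^((82.8−54.9)/20) = 6.9·10^(27.9/20) = 171.34 m.

171.3 m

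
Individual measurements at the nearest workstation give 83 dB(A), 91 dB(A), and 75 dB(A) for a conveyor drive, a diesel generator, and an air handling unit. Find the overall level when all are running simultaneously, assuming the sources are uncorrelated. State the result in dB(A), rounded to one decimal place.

91.7 dB(A)

Incoherent sources combine by intensity addition: L_total = 10·log₁₀(Σ 10^(L_i/10)).
Σ 10^(L/10) = 10^(83/10) + 10^(91/10) + 10^(75/10) = 1.490e+09.
L_total = 10·log₁₀(1.490e+09) = 91.73 dB(A).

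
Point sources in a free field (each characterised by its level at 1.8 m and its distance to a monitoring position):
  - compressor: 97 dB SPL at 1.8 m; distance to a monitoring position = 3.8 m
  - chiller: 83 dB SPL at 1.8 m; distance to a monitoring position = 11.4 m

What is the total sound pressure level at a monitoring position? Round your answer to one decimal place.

90.5 dB SPL

Propagate each source to the receiver with L = L_ref − 20·log₁₀(r/r_ref), then add intensities.
compressor: 97 − 20·log₁₀(3.8/1.8) = 97 − 6.49 = 90.51 dB SPL.
chiller: 83 − 20·log₁₀(11.4/1.8) = 83 − 16.03 = 66.97 dB SPL.
Σ 10^(L/10) = 1.130e+09 → L_total = 10·log₁₀(1.130e+09) = 90.53 dB SPL.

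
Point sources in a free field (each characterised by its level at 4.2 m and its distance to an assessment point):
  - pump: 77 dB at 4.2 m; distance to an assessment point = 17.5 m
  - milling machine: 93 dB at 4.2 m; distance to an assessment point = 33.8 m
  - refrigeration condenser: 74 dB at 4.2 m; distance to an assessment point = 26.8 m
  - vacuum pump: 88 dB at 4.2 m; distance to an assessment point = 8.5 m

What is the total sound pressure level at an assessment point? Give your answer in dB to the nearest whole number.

83 dB

First find each source's level at the receiver (point-source: −20·log₁₀(r/r_ref)), then combine on an intensity basis.
pump: 77 − 20·log₁₀(17.5/4.2) = 77 − 12.40 = 64.60 dB.
milling machine: 93 − 20·log₁₀(33.8/4.2) = 93 − 18.11 = 74.89 dB.
refrigeration condenser: 74 − 20·log₁₀(26.8/4.2) = 74 − 16.10 = 57.90 dB.
vacuum pump: 88 − 20·log₁₀(8.5/4.2) = 88 − 6.12 = 81.88 dB.
Σ 10^(L/10) = 1.884e+08 → L_total = 10·log₁₀(1.884e+08) = 82.75 dB.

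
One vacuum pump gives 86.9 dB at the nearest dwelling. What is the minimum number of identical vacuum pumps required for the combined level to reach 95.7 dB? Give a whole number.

8

N identical sources give L₁ + 10·log₁₀ N, so require 10·log₁₀ N ≥ 95.7 − 86.9 = 8.8 dB.
N ≥ 10^(8.8/10) = 7.586, so N = 8.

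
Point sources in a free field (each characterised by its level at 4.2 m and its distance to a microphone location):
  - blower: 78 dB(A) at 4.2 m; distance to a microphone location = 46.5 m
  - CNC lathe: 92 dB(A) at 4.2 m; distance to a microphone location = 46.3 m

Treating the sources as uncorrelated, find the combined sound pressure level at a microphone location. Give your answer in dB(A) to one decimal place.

71.3 dB(A)

Propagate each source to the receiver with L = L_ref − 20·log₁₀(r/r_ref), then add intensities.
blower: 78 − 20·log₁₀(46.5/4.2) = 78 − 20.88 = 57.12 dB(A).
CNC lathe: 92 − 20·log₁₀(46.3/4.2) = 92 − 20.85 = 71.15 dB(A).
Σ 10^(L/10) = 1.356e+07 → L_total = 10·log₁₀(1.356e+07) = 71.32 dB(A).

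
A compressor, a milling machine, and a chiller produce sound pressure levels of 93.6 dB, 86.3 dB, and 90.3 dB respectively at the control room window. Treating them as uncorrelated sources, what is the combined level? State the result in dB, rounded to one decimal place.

95.8 dB

For uncorrelated sources the intensities add, so convert each level to linear form, sum, and take 10·log₁₀ of the total.
Σ 10^(L/10) = 10^(93.6/10) + 10^(86.3/10) + 10^(90.3/10) = 3.789e+09.
L_total = 10·log₁₀(3.789e+09) = 95.79 dB.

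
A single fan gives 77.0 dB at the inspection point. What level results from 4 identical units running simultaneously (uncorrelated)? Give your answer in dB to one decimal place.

83.0 dB

L_total = L₁ + 10·log₁₀ N for N identical incoherent sources.
L_total = 77.0 + 10·log₁₀(4) = 77.0 + 6.021 = 83.02 dB.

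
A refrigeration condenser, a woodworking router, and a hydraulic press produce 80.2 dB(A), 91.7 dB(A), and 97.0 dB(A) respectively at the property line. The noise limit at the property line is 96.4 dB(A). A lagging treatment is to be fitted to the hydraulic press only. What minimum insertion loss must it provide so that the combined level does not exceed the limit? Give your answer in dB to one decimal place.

2.6 dB

The untreated sources together contribute 10^(80.2/10) + 10^(91.7/10) = 1.584e+09, i.e. 92.00 dB(A).
The limit corresponds to 10^(96.4/10) = 4.365e+09; subtracting the fixed part leaves 2.781e+09 for the hydraulic press, i.e. 94.44 dB(A).
So the hydraulic press must be reduced from 97.0 to 94.44 dB(A): IL = 2.56 dB.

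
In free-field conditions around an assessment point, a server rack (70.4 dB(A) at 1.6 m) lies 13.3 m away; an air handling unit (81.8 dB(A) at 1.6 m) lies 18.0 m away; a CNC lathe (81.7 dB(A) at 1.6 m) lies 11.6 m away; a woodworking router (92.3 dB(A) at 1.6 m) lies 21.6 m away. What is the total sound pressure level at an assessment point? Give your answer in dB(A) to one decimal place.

First find each source's level at the receiver (point-source: −20·log₁₀(r/r_ref)), then combine on an intensity basis.
server rack: 70.4 − 20·log₁₀(13.3/1.6) = 70.4 − 18.39 = 52.01 dB(A).
air handling unit: 81.8 − 20·log₁₀(18.0/1.6) = 81.8 − 21.02 = 60.78 dB(A).
CNC lathe: 81.7 − 20·log₁₀(11.6/1.6) = 81.7 − 17.21 = 64.49 dB(A).
woodworking router: 92.3 − 20·log₁₀(21.6/1.6) = 92.3 − 22.61 = 69.69 dB(A).
Σ 10^(L/10) = 1.349e+07 → L_total = 10·log₁₀(1.349e+07) = 71.30 dB(A).

71.3 dB(A)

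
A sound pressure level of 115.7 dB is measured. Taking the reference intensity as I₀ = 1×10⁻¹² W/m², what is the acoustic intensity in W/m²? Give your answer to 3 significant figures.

I = I₀·10^(L/10) = 10⁻¹² × 10^(115.7/10) = 10^(-0.430).

0.372 W/m²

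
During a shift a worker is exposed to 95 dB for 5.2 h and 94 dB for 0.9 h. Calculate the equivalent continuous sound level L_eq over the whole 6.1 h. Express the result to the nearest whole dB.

95 dB

L_eq = 10·log₁₀[(1/T)·Σ tᵢ·10^(Lᵢ/10)] with T = 6.1 h.
Σ tᵢ·10^(Lᵢ/10) = 5.2·10^(95/10) + 0.9·10^(94/10) = 1.870e+10.
L_eq = 10·log₁₀(1.870e+10/6.1) = 94.87 dB.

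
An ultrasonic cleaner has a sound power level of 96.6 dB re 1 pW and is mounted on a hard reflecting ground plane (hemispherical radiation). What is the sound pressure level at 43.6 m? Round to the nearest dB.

56 dB

The power spreads over a hemisphere of area 2π·r², so L_p = L_w − 10·log₁₀(2π·r²).
2π·r² = 1.194e+04 m², 10·log₁₀ of that is 40.772 dB.
L_p = 96.6 − 40.772 = 55.83 dB.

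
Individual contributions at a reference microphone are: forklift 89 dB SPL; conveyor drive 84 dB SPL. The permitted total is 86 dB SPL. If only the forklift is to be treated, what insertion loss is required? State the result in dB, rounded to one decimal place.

7.3 dB

Everything except the forklift sums to 10^(84/10) = 2.512e+08 in linear terms, 84.00 dB SPL.
The limit corresponds to 10^(86/10) = 3.981e+08; subtracting the fixed part leaves 1.469e+08 for the forklift, i.e. 81.67 dB SPL.
Required insertion loss = 89 − 81.67 = 7.33 dB.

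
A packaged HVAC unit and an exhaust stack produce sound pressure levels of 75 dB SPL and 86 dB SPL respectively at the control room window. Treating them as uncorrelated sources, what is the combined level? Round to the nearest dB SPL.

For uncorrelated sources the intensities add, so convert each level to linear form, sum, and take 10·log₁₀ of the total.
Σ 10^(L/10) = 10^(75/10) + 10^(86/10) = 4.297e+08.
L_total = 10·log₁₀(4.297e+08) = 86.33 dB SPL.

86 dB SPL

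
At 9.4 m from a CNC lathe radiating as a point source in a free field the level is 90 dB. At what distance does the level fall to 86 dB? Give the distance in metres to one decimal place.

For a point source L₁ − L₂ = 20·log₁₀(r₂/r₁), so r₂ = r₁·10^((L₁−L₂)/20).
r₂ = 9.4·10^((90−86)/20) = 9.4·10^(4.0/20) = 14.90 m.

14.9 m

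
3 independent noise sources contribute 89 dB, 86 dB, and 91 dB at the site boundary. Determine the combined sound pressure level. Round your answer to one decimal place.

Incoherent sources combine by intensity addition: L_total = 10·log₁₀(Σ 10^(L_i/10)).
Σ 10^(L/10) = 10^(89/10) + 10^(86/10) + 10^(91/10) = 2.451e+09.
L_total = 10·log₁₀(2.451e+09) = 93.89 dB.

93.9 dB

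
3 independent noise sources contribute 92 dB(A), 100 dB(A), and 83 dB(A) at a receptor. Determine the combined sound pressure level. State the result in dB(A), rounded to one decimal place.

100.7 dB(A)

For uncorrelated sources the intensities add, so convert each level to linear form, sum, and take 10·log₁₀ of the total.
Σ 10^(L/10) = 10^(92/10) + 10^(100/10) + 10^(83/10) = 1.178e+10.
L_total = 10·log₁₀(1.178e+10) = 100.71 dB(A).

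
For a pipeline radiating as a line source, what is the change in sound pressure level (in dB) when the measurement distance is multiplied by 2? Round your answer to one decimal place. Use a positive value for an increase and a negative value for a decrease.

-3.0 dB

With cylindrical spreading the level changes by −10·log₁₀(r₂/r₁).
ΔL = −10·log₁₀(2) = -3.01 dB.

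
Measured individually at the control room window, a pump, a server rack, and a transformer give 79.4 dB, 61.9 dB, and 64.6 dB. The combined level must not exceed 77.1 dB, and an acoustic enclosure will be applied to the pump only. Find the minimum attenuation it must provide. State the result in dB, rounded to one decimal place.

The untreated sources together contribute 10^(61.9/10) + 10^(64.6/10) = 4.433e+06, i.e. 66.47 dB.
To meet 77.1 dB overall, the treated pump may contribute at most 10^(77.1/10) − 4.433e+06 = 4.685e+07, i.e. 76.71 dB.
Required insertion loss = 79.4 − 76.71 = 2.69 dB.

2.7 dB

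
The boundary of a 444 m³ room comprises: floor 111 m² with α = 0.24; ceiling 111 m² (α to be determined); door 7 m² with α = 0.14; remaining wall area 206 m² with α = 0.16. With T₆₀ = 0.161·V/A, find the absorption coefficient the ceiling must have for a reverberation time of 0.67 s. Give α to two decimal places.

0.42

From T₆₀ = 0.161·V/A, the target T₆₀ = 0.67 s needs A = 0.161·444/0.67 = 106.69 m².
Absorption from the other surfaces = 111·0.24 + 7·0.14 + 206·0.16 = 60.58 m², so the ceiling must supply 46.11 m² over 111 m².
α = 46.11/111 = 0.415.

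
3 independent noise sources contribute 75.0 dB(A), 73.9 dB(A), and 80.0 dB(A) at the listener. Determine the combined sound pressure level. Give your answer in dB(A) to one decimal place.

81.9 dB(A)

For uncorrelated sources the intensities add, so convert each level to linear form, sum, and take 10·log₁₀ of the total.
Σ 10^(L/10) = 10^(75.0/10) + 10^(73.9/10) + 10^(80.0/10) = 1.562e+08.
L_total = 10·log₁₀(1.562e+08) = 81.94 dB(A).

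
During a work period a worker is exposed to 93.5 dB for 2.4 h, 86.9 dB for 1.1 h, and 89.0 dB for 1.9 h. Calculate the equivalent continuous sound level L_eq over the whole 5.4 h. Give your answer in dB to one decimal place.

91.4 dB

L_eq = 10·log₁₀[(1/T)·Σ tᵢ·10^(Lᵢ/10)] with T = 5.4 h.
Σ tᵢ·10^(Lᵢ/10) = 2.4·10^(93.5/10) + 1.1·10^(86.9/10) + 1.9·10^(89.0/10) = 7.421e+09.
L_eq = 10·log₁₀(7.421e+09/5.4) = 91.38 dB.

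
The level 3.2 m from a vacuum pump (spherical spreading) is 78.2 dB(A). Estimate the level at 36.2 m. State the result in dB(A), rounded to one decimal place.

Point-source attenuation: ΔL = 20·log₁₀(r₂/r₁) = 20·log₁₀(36.2/3.2) = 21.071 dB.
L₂ = 78.2 − 20·log₁₀(36.2/3.2) = 78.2 − 21.071 = 57.13 dB(A).

57.1 dB(A)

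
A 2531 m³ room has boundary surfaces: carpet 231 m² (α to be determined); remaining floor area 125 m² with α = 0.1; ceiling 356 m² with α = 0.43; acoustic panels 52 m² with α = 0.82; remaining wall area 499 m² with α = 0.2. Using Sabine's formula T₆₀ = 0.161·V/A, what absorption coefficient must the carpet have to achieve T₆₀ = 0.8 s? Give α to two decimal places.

A = 0.161·V/T₆₀ = 0.161·2531/0.8 = 509.36 m² sabins.
Absorption from the other surfaces = 125·0.1 + 356·0.43 + 52·0.82 + 499·0.2 = 308.02 m², so the carpet must supply 201.34 m² over 231 m².
α = 201.34/231 = 0.872.

0.87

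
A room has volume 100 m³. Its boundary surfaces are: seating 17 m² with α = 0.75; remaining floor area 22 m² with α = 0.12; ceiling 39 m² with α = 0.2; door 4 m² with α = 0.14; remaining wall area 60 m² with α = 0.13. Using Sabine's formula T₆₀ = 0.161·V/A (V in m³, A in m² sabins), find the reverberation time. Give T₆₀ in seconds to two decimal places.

Summing Sᵢαᵢ: 17·0.75 + 22·0.12 + 39·0.2 + 4·0.14 + 60·0.13 = 31.55 m².
T₆₀ = 0.161·V/A = 0.161·100/31.55 = 0.510 s.

0.51 s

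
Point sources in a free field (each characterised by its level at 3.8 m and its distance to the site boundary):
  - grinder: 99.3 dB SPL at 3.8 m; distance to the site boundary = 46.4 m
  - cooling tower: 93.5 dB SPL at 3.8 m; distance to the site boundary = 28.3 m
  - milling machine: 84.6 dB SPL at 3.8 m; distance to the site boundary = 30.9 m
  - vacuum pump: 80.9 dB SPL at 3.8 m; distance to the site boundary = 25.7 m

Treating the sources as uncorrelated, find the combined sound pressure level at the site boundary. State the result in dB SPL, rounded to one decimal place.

Propagate each source to the receiver with L = L_ref − 20·log₁₀(r/r_ref), then add intensities.
grinder: 99.3 − 20·log₁₀(46.4/3.8) = 99.3 − 21.73 = 77.57 dB SPL.
cooling tower: 93.5 − 20·log₁₀(28.3/3.8) = 93.5 − 17.44 = 76.06 dB SPL.
milling machine: 84.6 − 20·log₁₀(30.9/3.8) = 84.6 − 18.20 = 66.40 dB SPL.
vacuum pump: 80.9 − 20·log₁₀(25.7/3.8) = 80.9 − 16.60 = 64.30 dB SPL.
Σ 10^(L/10) = 1.045e+08 → L_total = 10·log₁₀(1.045e+08) = 80.19 dB SPL.

80.2 dB SPL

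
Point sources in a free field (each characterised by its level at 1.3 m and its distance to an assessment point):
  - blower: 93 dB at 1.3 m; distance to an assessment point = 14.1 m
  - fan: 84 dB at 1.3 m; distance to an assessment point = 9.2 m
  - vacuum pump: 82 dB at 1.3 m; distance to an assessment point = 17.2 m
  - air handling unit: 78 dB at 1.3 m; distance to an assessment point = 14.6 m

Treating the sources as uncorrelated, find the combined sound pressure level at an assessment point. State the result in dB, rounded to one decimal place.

73.7 dB

First find each source's level at the receiver (point-source: −20·log₁₀(r/r_ref)), then combine on an intensity basis.
blower: 93 − 20·log₁₀(14.1/1.3) = 93 − 20.71 = 72.29 dB.
fan: 84 − 20·log₁₀(9.2/1.3) = 84 − 17.00 = 67.00 dB.
vacuum pump: 82 − 20·log₁₀(17.2/1.3) = 82 − 22.43 = 59.57 dB.
air handling unit: 78 − 20·log₁₀(14.6/1.3) = 78 − 21.01 = 56.99 dB.
Σ 10^(L/10) = 2.338e+07 → L_total = 10·log₁₀(2.338e+07) = 73.69 dB.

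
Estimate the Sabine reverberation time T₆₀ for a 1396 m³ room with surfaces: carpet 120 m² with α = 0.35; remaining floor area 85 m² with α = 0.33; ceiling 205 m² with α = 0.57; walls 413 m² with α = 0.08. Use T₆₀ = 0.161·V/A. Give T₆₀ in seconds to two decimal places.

1.02 s

A = Σ Sᵢαᵢ = 120·0.35 + 85·0.33 + 205·0.57 + 413·0.08 = 219.94 m².
T₆₀ = 0.161 × 1396 / 219.94 = 1.022 s.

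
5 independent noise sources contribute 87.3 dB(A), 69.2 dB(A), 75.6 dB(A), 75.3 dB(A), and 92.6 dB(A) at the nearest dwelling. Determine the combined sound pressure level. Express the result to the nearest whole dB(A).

For uncorrelated sources the intensities add, so convert each level to linear form, sum, and take 10·log₁₀ of the total.
Σ 10^(L/10) = 10^(87.3/10) + 10^(69.2/10) + 10^(75.6/10) + 10^(75.3/10) + 10^(92.6/10) = 2.435e+09.
L_total = 10·log₁₀(2.435e+09) = 93.87 dB(A).

94 dB(A)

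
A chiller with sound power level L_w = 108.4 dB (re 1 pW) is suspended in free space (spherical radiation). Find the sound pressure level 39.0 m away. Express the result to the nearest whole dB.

66 dB

The power spreads over a sphere of area 4π·r², so L_p = L_w − 10·log₁₀(4π·r²).
4π·r² = 1.911e+04 m², 10·log₁₀ of that is 42.813 dB.
L_p = 108.4 − 42.813 = 65.59 dB.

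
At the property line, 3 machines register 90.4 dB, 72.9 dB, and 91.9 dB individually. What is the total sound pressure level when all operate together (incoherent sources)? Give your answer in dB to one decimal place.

94.3 dB

For uncorrelated sources the intensities add, so convert each level to linear form, sum, and take 10·log₁₀ of the total.
Σ 10^(L/10) = 10^(90.4/10) + 10^(72.9/10) + 10^(91.9/10) = 2.665e+09.
L_total = 10·log₁₀(2.665e+09) = 94.26 dB.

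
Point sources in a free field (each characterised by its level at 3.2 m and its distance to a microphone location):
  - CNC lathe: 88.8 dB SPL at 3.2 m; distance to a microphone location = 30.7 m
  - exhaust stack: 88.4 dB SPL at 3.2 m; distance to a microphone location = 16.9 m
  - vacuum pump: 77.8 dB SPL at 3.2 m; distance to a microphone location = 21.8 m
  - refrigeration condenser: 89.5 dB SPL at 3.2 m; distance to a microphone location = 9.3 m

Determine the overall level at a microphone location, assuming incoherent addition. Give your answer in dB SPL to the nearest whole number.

Apply inverse-square spreading to bring every level to the receiver, then sum 10^(L/10).
CNC lathe: 88.8 − 20·log₁₀(30.7/3.2) = 88.8 − 19.64 = 69.16 dB SPL.
exhaust stack: 88.4 − 20·log₁₀(16.9/3.2) = 88.4 − 14.45 = 73.95 dB SPL.
vacuum pump: 77.8 − 20·log₁₀(21.8/3.2) = 77.8 − 16.67 = 61.13 dB SPL.
refrigeration condenser: 89.5 − 20·log₁₀(9.3/3.2) = 89.5 − 9.27 = 80.23 dB SPL.
Σ 10^(L/10) = 1.399e+08 → L_total = 10·log₁₀(1.399e+08) = 81.46 dB SPL.

81 dB SPL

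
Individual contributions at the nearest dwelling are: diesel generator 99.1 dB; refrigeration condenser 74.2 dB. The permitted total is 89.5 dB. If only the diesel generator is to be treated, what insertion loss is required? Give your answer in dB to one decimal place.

Everything except the diesel generator sums to 10^(74.2/10) = 2.630e+07 in linear terms, 74.20 dB.
To meet 89.5 dB overall, the treated diesel generator may contribute at most 10^(89.5/10) − 2.630e+07 = 8.649e+08, i.e. 89.37 dB.
Required insertion loss = 99.1 − 89.37 = 9.73 dB.

9.7 dB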